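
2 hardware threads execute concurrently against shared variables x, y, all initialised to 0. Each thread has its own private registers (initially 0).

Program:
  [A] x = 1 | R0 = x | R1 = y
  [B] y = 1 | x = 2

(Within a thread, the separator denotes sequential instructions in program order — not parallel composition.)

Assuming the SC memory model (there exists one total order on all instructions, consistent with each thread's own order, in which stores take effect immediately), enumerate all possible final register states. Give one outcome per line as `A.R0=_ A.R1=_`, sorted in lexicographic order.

A.R0=1 A.R1=0
A.R0=1 A.R1=1
A.R0=2 A.R1=1

outcome vector order: (A.R0,A.R1)
|SC outcomes| = 3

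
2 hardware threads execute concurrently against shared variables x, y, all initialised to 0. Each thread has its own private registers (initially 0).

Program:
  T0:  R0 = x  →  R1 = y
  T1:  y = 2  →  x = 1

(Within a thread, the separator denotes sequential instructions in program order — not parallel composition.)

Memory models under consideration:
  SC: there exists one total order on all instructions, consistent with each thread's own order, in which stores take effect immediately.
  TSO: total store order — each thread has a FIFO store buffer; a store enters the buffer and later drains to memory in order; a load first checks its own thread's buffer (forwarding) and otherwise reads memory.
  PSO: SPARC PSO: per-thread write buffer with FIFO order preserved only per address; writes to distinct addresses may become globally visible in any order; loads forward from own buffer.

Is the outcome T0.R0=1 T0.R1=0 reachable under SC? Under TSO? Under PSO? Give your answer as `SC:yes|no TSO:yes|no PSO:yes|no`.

SC:no TSO:no PSO:yes

outcome vector order: (T0.R0,T0.R1)
under SC → 0/0, 0/2, 1/2
under TSO → 0/0, 0/2, 1/2
under PSO → 0/0, 0/2, 1/0, 1/2
target 1/0 ∈ {PSO}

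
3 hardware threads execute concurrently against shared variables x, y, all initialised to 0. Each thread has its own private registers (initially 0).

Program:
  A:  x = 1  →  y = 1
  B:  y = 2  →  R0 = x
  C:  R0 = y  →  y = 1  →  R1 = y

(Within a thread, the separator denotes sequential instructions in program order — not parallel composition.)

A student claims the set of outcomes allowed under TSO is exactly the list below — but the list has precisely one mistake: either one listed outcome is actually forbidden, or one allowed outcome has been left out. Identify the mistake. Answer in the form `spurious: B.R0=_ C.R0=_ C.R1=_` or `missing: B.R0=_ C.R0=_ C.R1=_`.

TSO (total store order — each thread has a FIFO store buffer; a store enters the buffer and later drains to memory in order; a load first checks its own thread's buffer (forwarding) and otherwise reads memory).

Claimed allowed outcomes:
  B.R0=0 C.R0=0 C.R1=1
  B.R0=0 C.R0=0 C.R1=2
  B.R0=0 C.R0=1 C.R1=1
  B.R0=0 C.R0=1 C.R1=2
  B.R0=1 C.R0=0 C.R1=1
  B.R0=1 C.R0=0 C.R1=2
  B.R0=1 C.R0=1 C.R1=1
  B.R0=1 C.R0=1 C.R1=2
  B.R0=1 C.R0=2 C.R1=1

missing: B.R0=0 C.R0=2 C.R1=1

outcome vector order: (B.R0,C.R0,C.R1)
TSO: 10 outcomes — {(0,0,1); (0,0,2); (0,1,1); (0,1,2); (0,2,1); (1,0,1); (1,0,2); (1,1,1); (1,1,2); (1,2,1)}
TSO∖claimed = {(0,2,1)}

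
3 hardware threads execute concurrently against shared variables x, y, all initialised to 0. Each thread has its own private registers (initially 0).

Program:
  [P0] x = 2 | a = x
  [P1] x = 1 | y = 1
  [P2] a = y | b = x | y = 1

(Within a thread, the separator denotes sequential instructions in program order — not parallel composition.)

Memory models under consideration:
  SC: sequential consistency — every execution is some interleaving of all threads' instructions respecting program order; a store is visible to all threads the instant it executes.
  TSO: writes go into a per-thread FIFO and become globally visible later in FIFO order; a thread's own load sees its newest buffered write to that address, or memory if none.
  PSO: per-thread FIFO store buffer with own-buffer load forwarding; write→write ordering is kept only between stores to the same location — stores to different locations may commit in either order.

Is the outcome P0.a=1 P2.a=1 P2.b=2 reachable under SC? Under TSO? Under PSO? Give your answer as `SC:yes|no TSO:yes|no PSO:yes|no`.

outcome vector order: (P0.a,P2.a,P2.b)
SC (9): <1 0 0> <1 0 1> <1 0 2> <1 1 1> <2 0 0> <2 0 1> <2 0 2> <2 1 1> <2 1 2>
TSO (9): <1 0 0> <1 0 1> <1 0 2> <1 1 1> <2 0 0> <2 0 1> <2 0 2> <2 1 1> <2 1 2>
PSO (12): <1 0 0> <1 0 1> <1 0 2> <1 1 0> <1 1 1> <1 1 2> <2 0 0> <2 0 1> <2 0 2> <2 1 0> <2 1 1> <2 1 2>
target <1 1 2> ∈ {PSO}

SC:no TSO:no PSO:yes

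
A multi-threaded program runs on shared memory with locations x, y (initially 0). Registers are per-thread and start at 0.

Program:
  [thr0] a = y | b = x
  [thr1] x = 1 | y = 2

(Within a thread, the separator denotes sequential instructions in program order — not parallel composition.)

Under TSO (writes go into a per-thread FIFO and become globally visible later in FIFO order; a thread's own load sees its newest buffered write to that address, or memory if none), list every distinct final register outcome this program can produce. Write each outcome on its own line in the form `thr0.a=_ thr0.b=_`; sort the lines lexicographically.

thr0.a=0 thr0.b=0
thr0.a=0 thr0.b=1
thr0.a=2 thr0.b=1

outcome vector order: (thr0.a,thr0.b)
|TSO outcomes| = 3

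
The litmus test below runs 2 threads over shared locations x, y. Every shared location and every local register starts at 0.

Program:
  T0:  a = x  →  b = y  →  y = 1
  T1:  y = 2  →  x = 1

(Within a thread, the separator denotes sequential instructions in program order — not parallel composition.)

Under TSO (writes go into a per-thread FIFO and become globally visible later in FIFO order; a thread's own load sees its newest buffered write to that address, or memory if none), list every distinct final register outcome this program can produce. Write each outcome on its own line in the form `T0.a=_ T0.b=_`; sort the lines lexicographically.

T0.a=0 T0.b=0
T0.a=0 T0.b=2
T0.a=1 T0.b=2

outcome vector order: (T0.a,T0.b)
|TSO outcomes| = 3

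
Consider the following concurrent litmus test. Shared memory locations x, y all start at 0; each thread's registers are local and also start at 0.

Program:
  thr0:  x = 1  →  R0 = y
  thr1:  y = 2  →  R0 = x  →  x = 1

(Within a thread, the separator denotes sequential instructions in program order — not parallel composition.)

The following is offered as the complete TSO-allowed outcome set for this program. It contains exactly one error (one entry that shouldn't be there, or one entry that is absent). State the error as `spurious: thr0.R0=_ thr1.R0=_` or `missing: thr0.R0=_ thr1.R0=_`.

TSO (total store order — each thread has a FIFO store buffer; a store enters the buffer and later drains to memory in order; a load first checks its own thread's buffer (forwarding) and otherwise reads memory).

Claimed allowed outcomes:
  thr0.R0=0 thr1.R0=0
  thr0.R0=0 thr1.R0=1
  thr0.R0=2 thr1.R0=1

missing: thr0.R0=2 thr1.R0=0

outcome vector order: (thr0.R0,thr1.R0)
[TSO] allowed = {0/0, 0/1, 2/0, 2/1}
TSO∖claimed = {2/0}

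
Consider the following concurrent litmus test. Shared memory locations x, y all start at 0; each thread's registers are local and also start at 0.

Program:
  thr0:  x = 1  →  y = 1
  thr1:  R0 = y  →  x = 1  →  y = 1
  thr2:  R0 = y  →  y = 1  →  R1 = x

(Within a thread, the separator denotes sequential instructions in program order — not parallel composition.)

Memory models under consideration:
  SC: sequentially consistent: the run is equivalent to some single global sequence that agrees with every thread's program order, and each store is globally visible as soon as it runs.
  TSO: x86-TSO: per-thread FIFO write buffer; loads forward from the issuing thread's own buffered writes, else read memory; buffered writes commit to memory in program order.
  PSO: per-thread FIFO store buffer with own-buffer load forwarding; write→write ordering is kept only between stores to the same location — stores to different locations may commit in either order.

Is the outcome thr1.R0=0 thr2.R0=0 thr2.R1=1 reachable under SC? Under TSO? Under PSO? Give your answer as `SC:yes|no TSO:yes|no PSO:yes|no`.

outcome vector order: (thr1.R0,thr2.R0,thr2.R1)
SC (6): (0,0,0) (0,0,1) (0,1,1) (1,0,0) (1,0,1) (1,1,1)
TSO (6): (0,0,0) (0,0,1) (0,1,1) (1,0,0) (1,0,1) (1,1,1)
PSO (8): (0,0,0) (0,0,1) (0,1,0) (0,1,1) (1,0,0) (1,0,1) (1,1,0) (1,1,1)
target (0,0,1) ∈ {SC,TSO,PSO}

SC:yes TSO:yes PSO:yes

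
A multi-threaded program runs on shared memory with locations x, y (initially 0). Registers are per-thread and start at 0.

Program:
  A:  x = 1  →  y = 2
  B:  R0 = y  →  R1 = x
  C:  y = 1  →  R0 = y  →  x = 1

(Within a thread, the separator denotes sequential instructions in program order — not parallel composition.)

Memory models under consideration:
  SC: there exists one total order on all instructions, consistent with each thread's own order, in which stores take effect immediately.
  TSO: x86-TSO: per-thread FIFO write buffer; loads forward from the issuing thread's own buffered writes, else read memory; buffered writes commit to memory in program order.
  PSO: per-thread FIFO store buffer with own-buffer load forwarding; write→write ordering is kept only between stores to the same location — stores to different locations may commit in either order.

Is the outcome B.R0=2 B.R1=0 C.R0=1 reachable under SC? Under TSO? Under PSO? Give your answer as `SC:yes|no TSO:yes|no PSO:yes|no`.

SC:no TSO:no PSO:yes

outcome vector order: (B.R0,B.R1,C.R0)
under SC → 001, 002, 011, 012, 101, 102, 111, 112, 211, 212
under TSO → 001, 002, 011, 012, 101, 102, 111, 112, 211, 212
under PSO → 001, 002, 011, 012, 101, 102, 111, 112, 201, 202, 211, 212
target 201 ∈ {PSO}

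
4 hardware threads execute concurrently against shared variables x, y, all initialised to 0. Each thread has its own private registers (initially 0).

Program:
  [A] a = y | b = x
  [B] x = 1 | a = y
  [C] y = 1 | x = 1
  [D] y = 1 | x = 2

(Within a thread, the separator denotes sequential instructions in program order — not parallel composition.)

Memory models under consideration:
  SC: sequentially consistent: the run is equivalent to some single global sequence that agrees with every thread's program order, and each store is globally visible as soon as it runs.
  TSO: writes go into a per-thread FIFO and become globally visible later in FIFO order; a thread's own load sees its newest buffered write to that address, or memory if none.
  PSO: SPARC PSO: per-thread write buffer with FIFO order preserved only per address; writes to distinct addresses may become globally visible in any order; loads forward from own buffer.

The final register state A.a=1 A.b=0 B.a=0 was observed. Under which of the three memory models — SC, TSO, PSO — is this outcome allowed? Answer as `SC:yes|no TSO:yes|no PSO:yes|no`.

outcome vector order: (A.a,A.b,B.a)
SC: 11 outcomes — {<0 0 0> <0 0 1> <0 1 0> <0 1 1> <0 2 0> <0 2 1> <1 0 1> <1 1 0> <1 1 1> <1 2 0> <1 2 1>}
TSO: 12 outcomes — {<0 0 0> <0 0 1> <0 1 0> <0 1 1> <0 2 0> <0 2 1> <1 0 0> <1 0 1> <1 1 0> <1 1 1> <1 2 0> <1 2 1>}
PSO: 12 outcomes — {<0 0 0> <0 0 1> <0 1 0> <0 1 1> <0 2 0> <0 2 1> <1 0 0> <1 0 1> <1 1 0> <1 1 1> <1 2 0> <1 2 1>}
target <1 0 0> ∈ {TSO,PSO}

SC:no TSO:yes PSO:yes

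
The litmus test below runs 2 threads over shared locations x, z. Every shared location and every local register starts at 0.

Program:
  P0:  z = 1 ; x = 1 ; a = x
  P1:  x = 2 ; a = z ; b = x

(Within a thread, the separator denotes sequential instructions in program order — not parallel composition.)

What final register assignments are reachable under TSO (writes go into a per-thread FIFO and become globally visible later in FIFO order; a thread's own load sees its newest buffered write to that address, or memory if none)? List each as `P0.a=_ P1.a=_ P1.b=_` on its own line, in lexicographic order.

P0.a=1 P1.a=0 P1.b=1
P0.a=1 P1.a=0 P1.b=2
P0.a=1 P1.a=1 P1.b=1
P0.a=1 P1.a=1 P1.b=2
P0.a=2 P1.a=0 P1.b=2
P0.a=2 P1.a=1 P1.b=2

outcome vector order: (P0.a,P1.a,P1.b)
|TSO outcomes| = 6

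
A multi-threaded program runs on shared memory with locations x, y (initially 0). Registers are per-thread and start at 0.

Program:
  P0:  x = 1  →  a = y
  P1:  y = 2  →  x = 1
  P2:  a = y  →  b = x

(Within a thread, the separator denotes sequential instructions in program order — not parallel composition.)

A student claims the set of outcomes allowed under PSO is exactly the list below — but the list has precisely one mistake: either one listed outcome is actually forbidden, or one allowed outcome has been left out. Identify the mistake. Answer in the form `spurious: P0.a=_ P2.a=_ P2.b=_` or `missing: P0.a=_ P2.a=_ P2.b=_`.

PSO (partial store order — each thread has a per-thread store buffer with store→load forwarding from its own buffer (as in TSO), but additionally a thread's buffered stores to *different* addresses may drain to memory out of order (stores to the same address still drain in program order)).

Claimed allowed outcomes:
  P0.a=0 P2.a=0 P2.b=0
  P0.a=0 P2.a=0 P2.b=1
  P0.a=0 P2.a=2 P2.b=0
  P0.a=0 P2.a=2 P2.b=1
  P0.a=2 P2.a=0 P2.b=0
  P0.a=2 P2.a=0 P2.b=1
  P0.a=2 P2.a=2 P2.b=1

outcome vector order: (P0.a,P2.a,P2.b)
[PSO] allowed = {<0 0 0> <0 0 1> <0 2 0> <0 2 1> <2 0 0> <2 0 1> <2 2 0> <2 2 1>}
PSO∖claimed = {<2 2 0>}

missing: P0.a=2 P2.a=2 P2.b=0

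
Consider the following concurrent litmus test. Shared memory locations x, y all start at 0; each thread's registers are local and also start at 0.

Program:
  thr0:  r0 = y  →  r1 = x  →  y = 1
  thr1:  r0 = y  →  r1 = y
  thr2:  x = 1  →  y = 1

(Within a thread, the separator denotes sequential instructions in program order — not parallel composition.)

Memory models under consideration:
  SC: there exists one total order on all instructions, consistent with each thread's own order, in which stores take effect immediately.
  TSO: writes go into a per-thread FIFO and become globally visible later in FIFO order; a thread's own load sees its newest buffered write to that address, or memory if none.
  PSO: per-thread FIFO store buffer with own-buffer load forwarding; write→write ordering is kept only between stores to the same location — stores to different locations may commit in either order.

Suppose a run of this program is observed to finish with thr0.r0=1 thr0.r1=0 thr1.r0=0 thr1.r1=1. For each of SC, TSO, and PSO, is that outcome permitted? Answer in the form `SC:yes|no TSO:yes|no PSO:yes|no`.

SC:no TSO:no PSO:yes

outcome vector order: (thr0.r0,thr0.r1,thr1.r0,thr1.r1)
under SC → (0,0,0,0) (0,0,0,1) (0,0,1,1) (0,1,0,0) (0,1,0,1) (0,1,1,1) (1,1,0,0) (1,1,0,1) (1,1,1,1)
under TSO → (0,0,0,0) (0,0,0,1) (0,0,1,1) (0,1,0,0) (0,1,0,1) (0,1,1,1) (1,1,0,0) (1,1,0,1) (1,1,1,1)
under PSO → (0,0,0,0) (0,0,0,1) (0,0,1,1) (0,1,0,0) (0,1,0,1) (0,1,1,1) (1,0,0,0) (1,0,0,1) (1,0,1,1) (1,1,0,0) (1,1,0,1) (1,1,1,1)
target (1,0,0,1) ∈ {PSO}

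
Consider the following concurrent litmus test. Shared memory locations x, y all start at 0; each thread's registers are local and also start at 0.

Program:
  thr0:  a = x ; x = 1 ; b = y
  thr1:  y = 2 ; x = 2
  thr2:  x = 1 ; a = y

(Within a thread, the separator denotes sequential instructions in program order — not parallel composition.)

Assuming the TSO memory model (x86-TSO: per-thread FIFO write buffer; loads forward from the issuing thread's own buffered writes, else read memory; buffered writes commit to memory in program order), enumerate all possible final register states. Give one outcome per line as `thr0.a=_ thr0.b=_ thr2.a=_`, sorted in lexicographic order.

thr0.a=0 thr0.b=0 thr2.a=0
thr0.a=0 thr0.b=0 thr2.a=2
thr0.a=0 thr0.b=2 thr2.a=0
thr0.a=0 thr0.b=2 thr2.a=2
thr0.a=1 thr0.b=0 thr2.a=0
thr0.a=1 thr0.b=0 thr2.a=2
thr0.a=1 thr0.b=2 thr2.a=0
thr0.a=1 thr0.b=2 thr2.a=2
thr0.a=2 thr0.b=2 thr2.a=0
thr0.a=2 thr0.b=2 thr2.a=2

outcome vector order: (thr0.a,thr0.b,thr2.a)
|TSO outcomes| = 10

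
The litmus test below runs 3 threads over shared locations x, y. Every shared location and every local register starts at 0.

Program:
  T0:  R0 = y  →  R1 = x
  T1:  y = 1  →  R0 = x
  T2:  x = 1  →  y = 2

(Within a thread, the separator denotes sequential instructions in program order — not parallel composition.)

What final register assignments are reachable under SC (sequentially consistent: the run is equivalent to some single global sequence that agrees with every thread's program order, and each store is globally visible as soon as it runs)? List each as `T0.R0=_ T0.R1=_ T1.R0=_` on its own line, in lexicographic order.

T0.R0=0 T0.R1=0 T1.R0=0
T0.R0=0 T0.R1=0 T1.R0=1
T0.R0=0 T0.R1=1 T1.R0=0
T0.R0=0 T0.R1=1 T1.R0=1
T0.R0=1 T0.R1=0 T1.R0=0
T0.R0=1 T0.R1=0 T1.R0=1
T0.R0=1 T0.R1=1 T1.R0=0
T0.R0=1 T0.R1=1 T1.R0=1
T0.R0=2 T0.R1=1 T1.R0=0
T0.R0=2 T0.R1=1 T1.R0=1

outcome vector order: (T0.R0,T0.R1,T1.R0)
|SC outcomes| = 10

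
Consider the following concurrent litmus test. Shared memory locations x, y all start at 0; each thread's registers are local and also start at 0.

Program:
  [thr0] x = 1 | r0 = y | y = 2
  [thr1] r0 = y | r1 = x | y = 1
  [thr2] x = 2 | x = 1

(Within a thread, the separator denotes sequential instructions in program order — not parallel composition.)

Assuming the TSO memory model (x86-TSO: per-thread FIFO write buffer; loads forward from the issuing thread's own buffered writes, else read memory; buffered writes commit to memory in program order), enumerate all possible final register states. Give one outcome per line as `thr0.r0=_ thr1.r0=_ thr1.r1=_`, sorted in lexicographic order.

thr0.r0=0 thr1.r0=0 thr1.r1=0
thr0.r0=0 thr1.r0=0 thr1.r1=1
thr0.r0=0 thr1.r0=0 thr1.r1=2
thr0.r0=0 thr1.r0=2 thr1.r1=1
thr0.r0=0 thr1.r0=2 thr1.r1=2
thr0.r0=1 thr1.r0=0 thr1.r1=0
thr0.r0=1 thr1.r0=0 thr1.r1=1
thr0.r0=1 thr1.r0=0 thr1.r1=2

outcome vector order: (thr0.r0,thr1.r0,thr1.r1)
|TSO outcomes| = 8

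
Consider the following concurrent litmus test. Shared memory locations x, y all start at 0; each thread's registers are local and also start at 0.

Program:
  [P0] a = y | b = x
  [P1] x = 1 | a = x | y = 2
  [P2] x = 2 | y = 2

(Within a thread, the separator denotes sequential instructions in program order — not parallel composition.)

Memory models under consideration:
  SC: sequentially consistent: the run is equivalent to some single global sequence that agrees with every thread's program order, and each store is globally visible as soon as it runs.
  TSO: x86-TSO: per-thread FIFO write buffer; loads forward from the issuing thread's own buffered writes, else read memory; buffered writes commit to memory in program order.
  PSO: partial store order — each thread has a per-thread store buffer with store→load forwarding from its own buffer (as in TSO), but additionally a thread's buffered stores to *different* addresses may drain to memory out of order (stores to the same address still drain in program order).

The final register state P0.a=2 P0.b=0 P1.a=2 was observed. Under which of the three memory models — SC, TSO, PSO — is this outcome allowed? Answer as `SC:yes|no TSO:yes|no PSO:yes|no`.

outcome vector order: (P0.a,P0.b,P1.a)
[SC] allowed = {(0,0,1), (0,0,2), (0,1,1), (0,1,2), (0,2,1), (0,2,2), (2,1,1), (2,2,1), (2,2,2)}
[TSO] allowed = {(0,0,1), (0,0,2), (0,1,1), (0,1,2), (0,2,1), (0,2,2), (2,1,1), (2,2,1), (2,2,2)}
[PSO] allowed = {(0,0,1), (0,0,2), (0,1,1), (0,1,2), (0,2,1), (0,2,2), (2,0,1), (2,0,2), (2,1,1), (2,1,2), (2,2,1), (2,2,2)}
target (2,0,2) ∈ {PSO}

SC:no TSO:no PSO:yes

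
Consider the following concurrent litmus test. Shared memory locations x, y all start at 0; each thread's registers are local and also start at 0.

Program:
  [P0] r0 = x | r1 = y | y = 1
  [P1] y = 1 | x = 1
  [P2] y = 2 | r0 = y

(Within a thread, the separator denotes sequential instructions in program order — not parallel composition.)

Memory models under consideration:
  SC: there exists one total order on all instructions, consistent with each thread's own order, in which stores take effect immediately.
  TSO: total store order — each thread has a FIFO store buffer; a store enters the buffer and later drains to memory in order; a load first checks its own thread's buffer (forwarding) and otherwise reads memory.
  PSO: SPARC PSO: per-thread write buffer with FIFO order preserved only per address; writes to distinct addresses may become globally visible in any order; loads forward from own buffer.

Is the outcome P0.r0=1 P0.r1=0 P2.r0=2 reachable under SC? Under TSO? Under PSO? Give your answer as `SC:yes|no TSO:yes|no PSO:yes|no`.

outcome vector order: (P0.r0,P0.r1,P2.r0)
SC: 10 outcomes — {<0 0 1> <0 0 2> <0 1 1> <0 1 2> <0 2 1> <0 2 2> <1 1 1> <1 1 2> <1 2 1> <1 2 2>}
TSO: 10 outcomes — {<0 0 1> <0 0 2> <0 1 1> <0 1 2> <0 2 1> <0 2 2> <1 1 1> <1 1 2> <1 2 1> <1 2 2>}
PSO: 12 outcomes — {<0 0 1> <0 0 2> <0 1 1> <0 1 2> <0 2 1> <0 2 2> <1 0 1> <1 0 2> <1 1 1> <1 1 2> <1 2 1> <1 2 2>}
target <1 0 2> ∈ {PSO}

SC:no TSO:no PSO:yes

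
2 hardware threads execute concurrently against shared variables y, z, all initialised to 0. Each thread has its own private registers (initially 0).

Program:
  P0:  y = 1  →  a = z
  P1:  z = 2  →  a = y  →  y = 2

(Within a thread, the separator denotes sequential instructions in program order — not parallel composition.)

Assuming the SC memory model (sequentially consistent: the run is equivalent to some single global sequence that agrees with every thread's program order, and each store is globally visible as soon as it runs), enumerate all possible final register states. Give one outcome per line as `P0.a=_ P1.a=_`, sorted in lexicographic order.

outcome vector order: (P0.a,P1.a)
|SC outcomes| = 3

P0.a=0 P1.a=1
P0.a=2 P1.a=0
P0.a=2 P1.a=1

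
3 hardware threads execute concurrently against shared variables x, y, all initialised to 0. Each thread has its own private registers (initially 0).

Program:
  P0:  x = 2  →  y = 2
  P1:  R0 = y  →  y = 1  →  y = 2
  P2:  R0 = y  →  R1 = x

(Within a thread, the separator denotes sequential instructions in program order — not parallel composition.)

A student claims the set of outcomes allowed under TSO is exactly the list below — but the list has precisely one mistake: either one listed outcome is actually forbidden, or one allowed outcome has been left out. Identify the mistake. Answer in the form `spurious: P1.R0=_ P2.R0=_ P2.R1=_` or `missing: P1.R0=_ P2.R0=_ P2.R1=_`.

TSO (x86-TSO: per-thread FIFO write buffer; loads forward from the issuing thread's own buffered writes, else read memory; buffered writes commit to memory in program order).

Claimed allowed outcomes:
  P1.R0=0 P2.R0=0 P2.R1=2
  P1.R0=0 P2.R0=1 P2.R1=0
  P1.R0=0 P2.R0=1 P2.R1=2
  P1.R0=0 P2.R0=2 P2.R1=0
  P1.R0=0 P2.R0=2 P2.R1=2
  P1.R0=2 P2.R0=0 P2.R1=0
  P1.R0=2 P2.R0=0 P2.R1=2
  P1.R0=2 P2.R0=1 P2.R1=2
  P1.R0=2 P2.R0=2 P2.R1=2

missing: P1.R0=0 P2.R0=0 P2.R1=0

outcome vector order: (P1.R0,P2.R0,P2.R1)
under TSO → 0/0/0, 0/0/2, 0/1/0, 0/1/2, 0/2/0, 0/2/2, 2/0/0, 2/0/2, 2/1/2, 2/2/2
TSO∖claimed = {0/0/0}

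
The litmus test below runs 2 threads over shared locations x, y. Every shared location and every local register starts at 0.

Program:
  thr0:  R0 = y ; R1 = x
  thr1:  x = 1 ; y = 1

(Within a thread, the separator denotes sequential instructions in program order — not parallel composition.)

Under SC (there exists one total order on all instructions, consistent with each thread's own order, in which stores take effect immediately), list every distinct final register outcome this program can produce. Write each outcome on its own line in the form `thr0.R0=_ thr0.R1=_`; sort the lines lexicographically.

thr0.R0=0 thr0.R1=0
thr0.R0=0 thr0.R1=1
thr0.R0=1 thr0.R1=1

outcome vector order: (thr0.R0,thr0.R1)
|SC outcomes| = 3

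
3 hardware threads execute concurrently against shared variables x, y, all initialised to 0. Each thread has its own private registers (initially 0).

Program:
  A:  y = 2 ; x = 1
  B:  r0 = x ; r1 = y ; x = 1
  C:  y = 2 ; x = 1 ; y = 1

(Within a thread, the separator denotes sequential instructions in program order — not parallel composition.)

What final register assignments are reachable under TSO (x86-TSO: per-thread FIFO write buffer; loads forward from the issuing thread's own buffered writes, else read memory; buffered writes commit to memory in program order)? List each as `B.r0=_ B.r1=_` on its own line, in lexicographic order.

outcome vector order: (B.r0,B.r1)
|TSO outcomes| = 5

B.r0=0 B.r1=0
B.r0=0 B.r1=1
B.r0=0 B.r1=2
B.r0=1 B.r1=1
B.r0=1 B.r1=2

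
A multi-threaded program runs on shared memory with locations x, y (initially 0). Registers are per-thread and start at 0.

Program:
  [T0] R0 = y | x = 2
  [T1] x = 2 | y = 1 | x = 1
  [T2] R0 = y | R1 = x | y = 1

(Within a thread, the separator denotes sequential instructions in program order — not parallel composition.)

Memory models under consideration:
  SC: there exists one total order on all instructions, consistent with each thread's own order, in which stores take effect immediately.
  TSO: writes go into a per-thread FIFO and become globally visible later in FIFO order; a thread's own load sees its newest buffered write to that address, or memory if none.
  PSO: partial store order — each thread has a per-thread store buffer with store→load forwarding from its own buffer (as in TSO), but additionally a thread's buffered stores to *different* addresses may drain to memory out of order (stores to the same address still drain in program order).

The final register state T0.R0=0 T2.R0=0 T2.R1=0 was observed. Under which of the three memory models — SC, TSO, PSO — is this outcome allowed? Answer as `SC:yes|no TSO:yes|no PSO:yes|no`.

SC:yes TSO:yes PSO:yes

outcome vector order: (T0.R0,T2.R0,T2.R1)
SC (10): <0 0 0> <0 0 1> <0 0 2> <0 1 1> <0 1 2> <1 0 0> <1 0 1> <1 0 2> <1 1 1> <1 1 2>
TSO (10): <0 0 0> <0 0 1> <0 0 2> <0 1 1> <0 1 2> <1 0 0> <1 0 1> <1 0 2> <1 1 1> <1 1 2>
PSO (12): <0 0 0> <0 0 1> <0 0 2> <0 1 0> <0 1 1> <0 1 2> <1 0 0> <1 0 1> <1 0 2> <1 1 0> <1 1 1> <1 1 2>
target <0 0 0> ∈ {SC,TSO,PSO}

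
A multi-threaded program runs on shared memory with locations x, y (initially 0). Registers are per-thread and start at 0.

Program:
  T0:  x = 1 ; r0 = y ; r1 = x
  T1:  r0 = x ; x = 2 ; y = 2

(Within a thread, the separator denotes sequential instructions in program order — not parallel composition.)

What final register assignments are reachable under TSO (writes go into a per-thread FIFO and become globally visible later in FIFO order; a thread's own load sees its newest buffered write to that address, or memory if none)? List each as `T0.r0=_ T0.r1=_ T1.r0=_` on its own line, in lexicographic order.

outcome vector order: (T0.r0,T0.r1,T1.r0)
|TSO outcomes| = 7

T0.r0=0 T0.r1=1 T1.r0=0
T0.r0=0 T0.r1=1 T1.r0=1
T0.r0=0 T0.r1=2 T1.r0=0
T0.r0=0 T0.r1=2 T1.r0=1
T0.r0=2 T0.r1=1 T1.r0=0
T0.r0=2 T0.r1=2 T1.r0=0
T0.r0=2 T0.r1=2 T1.r0=1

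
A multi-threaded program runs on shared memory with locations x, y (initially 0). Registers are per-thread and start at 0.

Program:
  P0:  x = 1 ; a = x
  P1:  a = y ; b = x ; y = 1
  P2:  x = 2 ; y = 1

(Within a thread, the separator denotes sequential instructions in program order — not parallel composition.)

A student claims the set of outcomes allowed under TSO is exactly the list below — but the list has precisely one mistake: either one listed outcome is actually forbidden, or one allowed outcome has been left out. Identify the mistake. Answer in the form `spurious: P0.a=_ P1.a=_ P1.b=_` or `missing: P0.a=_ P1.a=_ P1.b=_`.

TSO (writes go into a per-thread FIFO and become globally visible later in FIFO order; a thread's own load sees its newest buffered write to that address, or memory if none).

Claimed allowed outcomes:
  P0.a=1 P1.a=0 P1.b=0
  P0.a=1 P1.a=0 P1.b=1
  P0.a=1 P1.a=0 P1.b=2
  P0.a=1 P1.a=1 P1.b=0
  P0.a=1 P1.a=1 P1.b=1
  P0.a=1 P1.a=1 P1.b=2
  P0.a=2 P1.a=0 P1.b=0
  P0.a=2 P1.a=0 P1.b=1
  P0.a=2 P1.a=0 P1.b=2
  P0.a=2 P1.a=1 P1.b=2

outcome vector order: (P0.a,P1.a,P1.b)
[TSO] allowed = {<1 0 0>, <1 0 1>, <1 0 2>, <1 1 1>, <1 1 2>, <2 0 0>, <2 0 1>, <2 0 2>, <2 1 2>}
claimed∖TSO = {<1 1 0>}

spurious: P0.a=1 P1.a=1 P1.b=0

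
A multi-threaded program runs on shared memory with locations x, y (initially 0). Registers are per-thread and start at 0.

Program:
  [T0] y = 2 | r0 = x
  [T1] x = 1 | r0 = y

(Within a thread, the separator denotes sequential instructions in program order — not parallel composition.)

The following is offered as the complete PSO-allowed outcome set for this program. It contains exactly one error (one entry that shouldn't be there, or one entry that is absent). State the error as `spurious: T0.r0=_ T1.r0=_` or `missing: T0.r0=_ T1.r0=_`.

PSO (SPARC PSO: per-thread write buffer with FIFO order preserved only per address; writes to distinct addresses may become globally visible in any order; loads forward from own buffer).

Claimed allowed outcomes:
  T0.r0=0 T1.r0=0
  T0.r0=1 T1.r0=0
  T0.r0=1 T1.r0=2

outcome vector order: (T0.r0,T1.r0)
PSO (4): 0/0 0/2 1/0 1/2
PSO∖claimed = {0/2}

missing: T0.r0=0 T1.r0=2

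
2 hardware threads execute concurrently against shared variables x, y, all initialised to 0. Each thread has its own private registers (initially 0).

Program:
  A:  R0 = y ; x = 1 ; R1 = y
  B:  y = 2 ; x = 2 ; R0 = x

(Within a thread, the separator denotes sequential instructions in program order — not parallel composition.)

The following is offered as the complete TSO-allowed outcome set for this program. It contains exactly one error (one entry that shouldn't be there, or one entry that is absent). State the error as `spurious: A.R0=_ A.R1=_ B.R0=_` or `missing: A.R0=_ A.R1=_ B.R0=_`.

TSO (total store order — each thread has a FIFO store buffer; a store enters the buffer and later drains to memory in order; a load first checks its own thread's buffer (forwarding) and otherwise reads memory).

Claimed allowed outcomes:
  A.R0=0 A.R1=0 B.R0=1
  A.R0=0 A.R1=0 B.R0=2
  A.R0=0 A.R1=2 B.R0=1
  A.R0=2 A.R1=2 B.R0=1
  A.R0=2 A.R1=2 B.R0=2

missing: A.R0=0 A.R1=2 B.R0=2

outcome vector order: (A.R0,A.R1,B.R0)
TSO (6): 001; 002; 021; 022; 221; 222
TSO∖claimed = {022}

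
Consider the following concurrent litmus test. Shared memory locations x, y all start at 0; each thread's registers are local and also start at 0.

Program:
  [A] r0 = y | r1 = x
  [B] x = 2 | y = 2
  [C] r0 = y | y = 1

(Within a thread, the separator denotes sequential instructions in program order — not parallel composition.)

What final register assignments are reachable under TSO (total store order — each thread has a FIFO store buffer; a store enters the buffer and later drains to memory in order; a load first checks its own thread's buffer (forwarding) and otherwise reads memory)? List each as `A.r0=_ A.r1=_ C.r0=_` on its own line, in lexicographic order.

A.r0=0 A.r1=0 C.r0=0
A.r0=0 A.r1=0 C.r0=2
A.r0=0 A.r1=2 C.r0=0
A.r0=0 A.r1=2 C.r0=2
A.r0=1 A.r1=0 C.r0=0
A.r0=1 A.r1=2 C.r0=0
A.r0=1 A.r1=2 C.r0=2
A.r0=2 A.r1=2 C.r0=0
A.r0=2 A.r1=2 C.r0=2

outcome vector order: (A.r0,A.r1,C.r0)
|TSO outcomes| = 9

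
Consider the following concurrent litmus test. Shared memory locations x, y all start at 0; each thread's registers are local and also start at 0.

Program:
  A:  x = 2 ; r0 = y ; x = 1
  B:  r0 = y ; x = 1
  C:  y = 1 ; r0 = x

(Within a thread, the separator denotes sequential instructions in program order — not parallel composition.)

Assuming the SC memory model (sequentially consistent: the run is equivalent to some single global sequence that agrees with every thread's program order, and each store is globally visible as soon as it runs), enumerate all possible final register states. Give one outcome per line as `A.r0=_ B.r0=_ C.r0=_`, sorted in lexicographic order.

outcome vector order: (A.r0,B.r0,C.r0)
|SC outcomes| = 10

A.r0=0 B.r0=0 C.r0=1
A.r0=0 B.r0=0 C.r0=2
A.r0=0 B.r0=1 C.r0=1
A.r0=0 B.r0=1 C.r0=2
A.r0=1 B.r0=0 C.r0=0
A.r0=1 B.r0=0 C.r0=1
A.r0=1 B.r0=0 C.r0=2
A.r0=1 B.r0=1 C.r0=0
A.r0=1 B.r0=1 C.r0=1
A.r0=1 B.r0=1 C.r0=2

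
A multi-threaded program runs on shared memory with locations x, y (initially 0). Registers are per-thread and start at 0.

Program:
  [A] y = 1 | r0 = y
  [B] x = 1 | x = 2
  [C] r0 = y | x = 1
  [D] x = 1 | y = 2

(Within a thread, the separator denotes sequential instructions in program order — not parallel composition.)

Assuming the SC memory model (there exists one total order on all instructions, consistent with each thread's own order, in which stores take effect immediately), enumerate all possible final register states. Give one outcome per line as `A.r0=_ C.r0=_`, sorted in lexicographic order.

outcome vector order: (A.r0,C.r0)
|SC outcomes| = 6

A.r0=1 C.r0=0
A.r0=1 C.r0=1
A.r0=1 C.r0=2
A.r0=2 C.r0=0
A.r0=2 C.r0=1
A.r0=2 C.r0=2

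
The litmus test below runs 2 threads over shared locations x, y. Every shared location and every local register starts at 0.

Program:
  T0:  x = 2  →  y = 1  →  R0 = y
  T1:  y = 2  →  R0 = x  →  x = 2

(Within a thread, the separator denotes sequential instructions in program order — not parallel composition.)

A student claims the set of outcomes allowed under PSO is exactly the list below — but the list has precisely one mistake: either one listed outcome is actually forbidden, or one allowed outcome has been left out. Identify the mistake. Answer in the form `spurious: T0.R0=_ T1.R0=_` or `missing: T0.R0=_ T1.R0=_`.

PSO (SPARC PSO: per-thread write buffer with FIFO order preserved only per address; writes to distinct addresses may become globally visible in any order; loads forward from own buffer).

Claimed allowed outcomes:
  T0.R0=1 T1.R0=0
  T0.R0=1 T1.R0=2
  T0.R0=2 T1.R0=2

missing: T0.R0=2 T1.R0=0

outcome vector order: (T0.R0,T1.R0)
[PSO] allowed = {1/0; 1/2; 2/0; 2/2}
PSO∖claimed = {2/0}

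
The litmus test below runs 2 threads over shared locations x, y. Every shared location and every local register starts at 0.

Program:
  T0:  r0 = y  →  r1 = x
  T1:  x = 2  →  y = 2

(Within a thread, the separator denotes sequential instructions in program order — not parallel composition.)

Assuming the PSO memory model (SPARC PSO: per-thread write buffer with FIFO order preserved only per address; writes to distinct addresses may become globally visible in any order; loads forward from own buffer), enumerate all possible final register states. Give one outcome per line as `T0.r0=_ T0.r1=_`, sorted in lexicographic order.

outcome vector order: (T0.r0,T0.r1)
|PSO outcomes| = 4

T0.r0=0 T0.r1=0
T0.r0=0 T0.r1=2
T0.r0=2 T0.r1=0
T0.r0=2 T0.r1=2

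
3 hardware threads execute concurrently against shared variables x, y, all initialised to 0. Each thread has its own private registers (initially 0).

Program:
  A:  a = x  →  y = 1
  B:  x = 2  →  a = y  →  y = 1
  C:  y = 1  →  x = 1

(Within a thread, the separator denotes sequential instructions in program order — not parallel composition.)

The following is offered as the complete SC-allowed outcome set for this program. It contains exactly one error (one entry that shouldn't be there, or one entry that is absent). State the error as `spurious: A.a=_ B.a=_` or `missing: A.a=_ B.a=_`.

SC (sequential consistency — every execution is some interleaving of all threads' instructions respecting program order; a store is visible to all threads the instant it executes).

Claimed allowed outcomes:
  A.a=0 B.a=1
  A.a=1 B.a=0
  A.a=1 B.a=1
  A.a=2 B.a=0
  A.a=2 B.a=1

missing: A.a=0 B.a=0

outcome vector order: (A.a,B.a)
under SC → 00; 01; 10; 11; 20; 21
SC∖claimed = {00}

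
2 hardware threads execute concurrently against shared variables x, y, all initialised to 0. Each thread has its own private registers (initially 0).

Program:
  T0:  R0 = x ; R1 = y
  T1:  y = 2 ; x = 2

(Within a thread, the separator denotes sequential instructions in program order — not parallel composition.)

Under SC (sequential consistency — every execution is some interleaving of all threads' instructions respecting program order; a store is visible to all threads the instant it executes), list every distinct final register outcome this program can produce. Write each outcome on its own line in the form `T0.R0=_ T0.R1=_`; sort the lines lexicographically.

outcome vector order: (T0.R0,T0.R1)
|SC outcomes| = 3

T0.R0=0 T0.R1=0
T0.R0=0 T0.R1=2
T0.R0=2 T0.R1=2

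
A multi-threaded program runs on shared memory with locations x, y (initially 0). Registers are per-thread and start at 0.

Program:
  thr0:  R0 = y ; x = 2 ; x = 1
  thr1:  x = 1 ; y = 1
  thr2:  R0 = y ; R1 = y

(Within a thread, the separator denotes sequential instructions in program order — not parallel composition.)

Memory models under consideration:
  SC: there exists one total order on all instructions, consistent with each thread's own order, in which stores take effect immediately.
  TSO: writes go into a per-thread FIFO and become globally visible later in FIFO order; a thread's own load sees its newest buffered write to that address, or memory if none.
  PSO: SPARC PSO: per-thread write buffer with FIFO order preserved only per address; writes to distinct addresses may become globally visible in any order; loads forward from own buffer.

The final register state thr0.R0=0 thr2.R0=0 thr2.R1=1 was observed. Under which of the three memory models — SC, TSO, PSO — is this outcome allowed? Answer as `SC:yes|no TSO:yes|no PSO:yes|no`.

outcome vector order: (thr0.R0,thr2.R0,thr2.R1)
SC: 6 outcomes — {<0 0 0> <0 0 1> <0 1 1> <1 0 0> <1 0 1> <1 1 1>}
TSO: 6 outcomes — {<0 0 0> <0 0 1> <0 1 1> <1 0 0> <1 0 1> <1 1 1>}
PSO: 6 outcomes — {<0 0 0> <0 0 1> <0 1 1> <1 0 0> <1 0 1> <1 1 1>}
target <0 0 1> ∈ {SC,TSO,PSO}

SC:yes TSO:yes PSO:yes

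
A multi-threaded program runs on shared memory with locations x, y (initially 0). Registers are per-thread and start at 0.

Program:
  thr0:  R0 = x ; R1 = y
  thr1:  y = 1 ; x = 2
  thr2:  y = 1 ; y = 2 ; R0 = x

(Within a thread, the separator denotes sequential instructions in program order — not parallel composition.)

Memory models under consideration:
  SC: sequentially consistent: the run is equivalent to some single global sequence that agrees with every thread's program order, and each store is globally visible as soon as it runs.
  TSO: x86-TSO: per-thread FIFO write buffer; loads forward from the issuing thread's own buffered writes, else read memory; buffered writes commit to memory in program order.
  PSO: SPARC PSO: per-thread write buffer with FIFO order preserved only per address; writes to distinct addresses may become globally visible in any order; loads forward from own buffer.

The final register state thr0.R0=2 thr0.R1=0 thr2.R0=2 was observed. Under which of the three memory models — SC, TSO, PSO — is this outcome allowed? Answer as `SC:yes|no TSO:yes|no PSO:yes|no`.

outcome vector order: (thr0.R0,thr0.R1,thr2.R0)
[SC] allowed = {000 002 010 012 020 022 210 212 220 222}
[TSO] allowed = {000 002 010 012 020 022 210 212 220 222}
[PSO] allowed = {000 002 010 012 020 022 200 202 210 212 220 222}
target 202 ∈ {PSO}

SC:no TSO:no PSO:yes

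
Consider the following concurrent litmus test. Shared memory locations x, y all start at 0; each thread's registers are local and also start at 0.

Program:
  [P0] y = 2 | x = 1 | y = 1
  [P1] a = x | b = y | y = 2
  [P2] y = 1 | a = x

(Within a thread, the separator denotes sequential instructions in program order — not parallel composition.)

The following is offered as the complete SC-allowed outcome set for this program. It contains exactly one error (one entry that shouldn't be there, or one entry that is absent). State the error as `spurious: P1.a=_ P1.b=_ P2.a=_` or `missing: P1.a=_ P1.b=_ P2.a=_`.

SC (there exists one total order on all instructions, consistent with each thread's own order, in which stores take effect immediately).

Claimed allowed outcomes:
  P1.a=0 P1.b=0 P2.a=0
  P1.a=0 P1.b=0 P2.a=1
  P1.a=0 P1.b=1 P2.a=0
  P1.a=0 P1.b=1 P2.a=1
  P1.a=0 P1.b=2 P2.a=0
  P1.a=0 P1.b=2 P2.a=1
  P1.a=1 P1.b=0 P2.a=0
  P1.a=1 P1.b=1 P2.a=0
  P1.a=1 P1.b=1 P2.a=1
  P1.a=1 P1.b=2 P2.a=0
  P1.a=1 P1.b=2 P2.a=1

outcome vector order: (P1.a,P1.b,P2.a)
under SC → <0 0 0>; <0 0 1>; <0 1 0>; <0 1 1>; <0 2 0>; <0 2 1>; <1 1 0>; <1 1 1>; <1 2 0>; <1 2 1>
claimed∖SC = {<1 0 0>}

spurious: P1.a=1 P1.b=0 P2.a=0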